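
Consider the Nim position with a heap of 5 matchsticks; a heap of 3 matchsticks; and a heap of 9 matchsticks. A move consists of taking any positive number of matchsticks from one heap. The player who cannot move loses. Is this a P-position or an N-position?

N-position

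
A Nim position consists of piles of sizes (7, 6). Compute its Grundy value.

1

Nim-sum: 7 XOR 6 = 1.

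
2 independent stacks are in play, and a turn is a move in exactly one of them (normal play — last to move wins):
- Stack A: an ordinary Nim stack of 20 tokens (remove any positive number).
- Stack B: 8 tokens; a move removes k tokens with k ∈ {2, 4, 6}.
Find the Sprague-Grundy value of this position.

Stack A is a plain Nim stack of size 20, so its Grundy value is 20.
Grundy values for stack B (subtraction set {2, 4, 6}):
k:     0  1  2  3  4  5  6  7  8
g(k):  0  0  1  1  2  2  3  3  0
So g(8) = 0.
By the Sprague-Grundy theorem, the Grundy value of a sum of independent games is the XOR of the component values.
Combined value = 20 ⊕ 0 = 20.

20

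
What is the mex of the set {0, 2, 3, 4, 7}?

1

0 is in the set but 1 is not, so the mex is 1.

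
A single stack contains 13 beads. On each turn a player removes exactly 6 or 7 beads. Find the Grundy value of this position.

Grundy values for subtraction set {6, 7}:
k:     0  1  2  3  4  5  6  7  8  9 10 11 12 13
g(k):  0  0  0  0  0  0  1  1  1  1  1  1  2  0
So g(13) = 0.

0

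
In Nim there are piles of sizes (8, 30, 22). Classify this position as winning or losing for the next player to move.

Losing position

Compute the nim-sum pairwise:
8 ^ 30 = 22
22 ^ 22 = 0
The nim-sum is 0, so this is a P-position: the player to move is in a losing position under optimal play.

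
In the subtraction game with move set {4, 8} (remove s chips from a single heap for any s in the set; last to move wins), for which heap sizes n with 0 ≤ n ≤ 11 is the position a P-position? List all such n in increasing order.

0, 1, 2, 3

Compute g(0), g(1), … for moves {4, 8}:
k:     0  1  2  3  4  5  6  7  8  9 10 11
g(k):  0  0  0  0  1  1  1  1  2  2  2  2
The P-positions (g = 0) in 0..11 are 0, 1, 2, 3.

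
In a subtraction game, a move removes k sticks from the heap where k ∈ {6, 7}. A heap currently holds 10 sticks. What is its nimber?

Compute g(0), g(1), … for moves {6, 7}:
k:     0  1  2  3  4  5  6  7  8  9 10
g(k):  0  0  0  0  0  0  1  1  1  1  1
So g(10) = 1.

1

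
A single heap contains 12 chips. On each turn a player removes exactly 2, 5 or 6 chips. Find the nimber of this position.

0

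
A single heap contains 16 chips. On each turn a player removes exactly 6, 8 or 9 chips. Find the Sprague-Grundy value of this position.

0

Grundy values for subtraction set {6, 8, 9}:
k:     0  1  2  3  4  5  6  7  8  9 10 11 12 13 14 15 16
g(k):  0  0  0  0  0  0  1  1  1  1  1  1  2  2  2  0  0
So g(16) = 0.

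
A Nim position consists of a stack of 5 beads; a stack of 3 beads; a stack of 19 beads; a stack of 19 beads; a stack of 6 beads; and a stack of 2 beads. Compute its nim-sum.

2

Compute the nim-sum pairwise:
5 XOR 3 = 6
6 XOR 19 = 21
21 XOR 19 = 6
6 XOR 6 = 0
0 XOR 2 = 2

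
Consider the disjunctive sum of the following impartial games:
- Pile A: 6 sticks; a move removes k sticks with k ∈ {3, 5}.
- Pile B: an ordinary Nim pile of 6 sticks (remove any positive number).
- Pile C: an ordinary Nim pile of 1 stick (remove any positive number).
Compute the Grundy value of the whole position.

5

For pile A, compute g(0), g(1), … with moves {3, 5}:
g(0) = mex{} = 0
g(1) = mex{} = 0
g(2) = mex{} = 0
g(3) = mex{0} = 1
g(4) = mex{0} = 1
g(5) = mex{0} = 1
g(6) = mex{0,1} = 2
So g(6) = 2.
Pile B is a plain Nim pile of size 6, so its Grundy value is 6.
Pile C is a plain Nim pile of size 1, so its Grundy value is 1.
The value of a disjunctive sum is the nim-sum of the parts.
Combined value = 2 ⊕ 6 ⊕ 1 = 5.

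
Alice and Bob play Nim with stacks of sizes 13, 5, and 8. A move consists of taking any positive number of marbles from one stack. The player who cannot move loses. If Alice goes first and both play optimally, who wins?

Nim-sum: 13 ⊕ 5 ⊕ 8 = 0.
The nim-sum is 0, so this is a P-position: the player to move is in a losing position under optimal play; Alice is about to move from it and so loses — Bob wins.

Bob wins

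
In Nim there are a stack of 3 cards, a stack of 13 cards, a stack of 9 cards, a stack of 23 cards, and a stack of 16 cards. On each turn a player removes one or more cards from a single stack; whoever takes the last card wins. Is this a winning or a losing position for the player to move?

Nim-sum: 3 ^ 13 ^ 9 ^ 23 ^ 16 = 0.
The nim-sum is 0, so this is a P-position: the player to move is in a losing position under optimal play.

Losing position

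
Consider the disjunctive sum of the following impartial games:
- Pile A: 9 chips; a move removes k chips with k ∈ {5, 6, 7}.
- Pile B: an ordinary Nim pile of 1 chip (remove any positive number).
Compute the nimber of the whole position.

0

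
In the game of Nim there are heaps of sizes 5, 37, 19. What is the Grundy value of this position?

51

Nim-sum: 5 ^ 37 ^ 19 = 51.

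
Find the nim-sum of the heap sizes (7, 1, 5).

Compute the nim-sum pairwise:
7 ^ 1 = 6
6 ^ 5 = 3

3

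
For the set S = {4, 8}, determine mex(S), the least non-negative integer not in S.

0

0 is not in the set, so the mex is 0.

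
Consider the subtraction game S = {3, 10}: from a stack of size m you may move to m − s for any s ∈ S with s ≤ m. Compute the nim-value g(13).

0

Compute g(0), g(1), … for moves {3, 10}:
g(0) = mex{} = 0
g(1) = mex{} = 0
g(2) = mex{} = 0
g(3) = mex{0} = 1
g(4) = mex{0} = 1
g(5) = mex{0} = 1
g(6) = mex{1} = 0
g(7) = mex{1} = 0
g(8) = mex{1} = 0
g(9) = mex{0} = 1
g(10) = mex{0} = 1
g(11) = mex{0} = 1
g(12) = mex{0,1} = 2
g(13) = mex{1} = 0
So g(13) = 0.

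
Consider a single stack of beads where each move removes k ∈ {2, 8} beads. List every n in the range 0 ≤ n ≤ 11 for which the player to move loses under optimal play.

0, 1, 4, 5, 10, 11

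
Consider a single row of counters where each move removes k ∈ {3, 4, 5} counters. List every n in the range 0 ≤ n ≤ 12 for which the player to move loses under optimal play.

0, 1, 2, 8, 9, 10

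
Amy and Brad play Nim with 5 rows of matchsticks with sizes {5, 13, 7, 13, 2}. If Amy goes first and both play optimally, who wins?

Brad wins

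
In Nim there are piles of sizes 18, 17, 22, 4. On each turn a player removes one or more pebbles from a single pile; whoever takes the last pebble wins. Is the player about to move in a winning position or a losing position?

Winning position

Compute the nim-sum pairwise:
18 ⊕ 17 = 3
3 ⊕ 22 = 21
21 ⊕ 4 = 17
The nim-sum is 17 ≠ 0, so this is an N-position: the player to move can win.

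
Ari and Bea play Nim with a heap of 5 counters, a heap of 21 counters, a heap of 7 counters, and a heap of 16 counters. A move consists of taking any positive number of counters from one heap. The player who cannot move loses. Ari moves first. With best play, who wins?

Ari wins

Compute the nim-sum pairwise:
5 ⊕ 21 = 16
16 ⊕ 7 = 23
23 ⊕ 16 = 7
The nim-sum is 7 ≠ 0, so this is an N-position: the player to move can win; Ari has a winning move.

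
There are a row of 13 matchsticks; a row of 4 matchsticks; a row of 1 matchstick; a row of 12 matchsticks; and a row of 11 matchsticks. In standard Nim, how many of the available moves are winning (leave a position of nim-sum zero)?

3

Compute the nim-sum pairwise:
13 ^ 4 = 9
9 ^ 1 = 8
8 ^ 12 = 4
4 ^ 11 = 15
The overall nim-sum is X = 15. A row of size p has a winning move iff p XOR X < p (reduce it to p XOR X).
  13: 13 XOR 15 = 2 < 13 — winning move (to 2).
  4: 4 XOR 15 = 11 ≥ 4 — no move.
  1: 1 XOR 15 = 14 ≥ 1 — no move.
  12: 12 XOR 15 = 3 < 12 — winning move (to 3).
  11: 11 XOR 15 = 4 < 11 — winning move (to 4).
That gives 3 winning moves.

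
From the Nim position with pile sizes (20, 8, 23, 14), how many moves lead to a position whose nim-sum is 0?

3

Compute the nim-sum pairwise:
20 ⊕ 8 = 28
28 ⊕ 23 = 11
11 ⊕ 14 = 5
The overall nim-sum is X = 5. A pile of size p has a winning move iff p XOR X < p (reduce it to p XOR X).
  20: 20 XOR 5 = 17 < 20 — winning move (to 17).
  8: 8 XOR 5 = 13 ≥ 8 — no move.
  23: 23 XOR 5 = 18 < 23 — winning move (to 18).
  14: 14 XOR 5 = 11 < 14 — winning move (to 11).
That gives 3 winning moves.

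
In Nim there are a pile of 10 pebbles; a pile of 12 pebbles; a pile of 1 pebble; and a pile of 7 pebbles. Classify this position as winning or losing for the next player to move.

Losing position

Nim-sum: 10 XOR 12 XOR 1 XOR 7 = 0.
The nim-sum is 0, so this is a P-position: the player to move is in a losing position under optimal play.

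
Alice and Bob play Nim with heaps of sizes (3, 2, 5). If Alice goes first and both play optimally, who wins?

Alice wins

Compute the nim-sum pairwise:
3 ^ 2 = 1
1 ^ 5 = 4
The nim-sum is 4 ≠ 0, so this is an N-position: the player to move can win; Alice has a winning move.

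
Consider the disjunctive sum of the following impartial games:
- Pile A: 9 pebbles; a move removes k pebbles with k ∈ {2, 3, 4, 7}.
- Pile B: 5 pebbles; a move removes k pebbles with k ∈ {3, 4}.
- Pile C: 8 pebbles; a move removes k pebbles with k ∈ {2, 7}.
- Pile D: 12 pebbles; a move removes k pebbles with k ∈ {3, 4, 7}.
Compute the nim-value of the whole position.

Build the Grundy sequence for pile A with g(k) = mex{g(k−s) : s ∈ {2, 3, 4, 7}, s ≤ k}:
k:     0  1  2  3  4  5  6  7  8  9
g(k):  0  0  1  1  2  2  0  3  1  4
So g(9) = 4.
Build the Grundy sequence for pile B with g(k) = mex{g(k−s) : s ∈ {3, 4}, s ≤ k}:
g(0) = mex{} = 0
g(1) = mex{} = 0
g(2) = mex{} = 0
g(3) = mex{0} = 1
g(4) = mex{0} = 1
g(5) = mex{0} = 1
So g(5) = 1.
For pile C, compute g(0), g(1), … with moves {2, 7}:
g(0) = mex{} = 0
g(1) = mex{} = 0
g(2) = mex{0} = 1
g(3) = mex{0} = 1
g(4) = mex{1} = 0
g(5) = mex{1} = 0
g(6) = mex{0} = 1
g(7) = mex{0} = 1
g(8) = mex{0,1} = 2
So g(8) = 2.
Grundy values for pile D (subtraction set {3, 4, 7}):
k:     0  1  2  3  4  5  6  7  8  9 10 11 12
g(k):  0  0  0  1  1  1  2  2  2  3  0  0  0
So g(12) = 0.
By the Sprague-Grundy theorem, the Grundy value of a sum of independent games is the XOR of the component values.
Combined value = 4 XOR 1 XOR 2 XOR 0 = 7.

7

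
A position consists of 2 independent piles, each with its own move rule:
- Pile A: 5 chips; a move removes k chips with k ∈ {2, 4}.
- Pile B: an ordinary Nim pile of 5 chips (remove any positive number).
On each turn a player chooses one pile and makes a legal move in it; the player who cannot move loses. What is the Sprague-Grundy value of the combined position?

7

For pile A, compute g(0), g(1), … with moves {2, 4}:
g(0) = mex{} = 0
g(1) = mex{} = 0
g(2) = mex{0} = 1
g(3) = mex{0} = 1
g(4) = mex{0,1} = 2
g(5) = mex{0,1} = 2
So g(5) = 2.
Pile B is a plain Nim pile of size 5, so its Grundy value is 5.
The value of a disjunctive sum is the nim-sum of the parts.
Combined value = 2 XOR 5 = 7.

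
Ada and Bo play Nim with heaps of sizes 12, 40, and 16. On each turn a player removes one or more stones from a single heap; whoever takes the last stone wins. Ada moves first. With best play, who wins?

Ada wins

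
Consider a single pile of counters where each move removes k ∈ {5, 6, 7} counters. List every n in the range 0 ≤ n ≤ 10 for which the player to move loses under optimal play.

0, 1, 2, 3, 4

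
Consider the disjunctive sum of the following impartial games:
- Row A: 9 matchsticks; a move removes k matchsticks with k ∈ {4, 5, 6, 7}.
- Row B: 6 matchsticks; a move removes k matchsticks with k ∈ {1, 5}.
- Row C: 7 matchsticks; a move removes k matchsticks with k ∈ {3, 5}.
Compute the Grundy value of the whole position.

Build the Grundy sequence for row A with g(k) = mex{g(k−s) : s ∈ {4, 5, 6, 7}, s ≤ k}:
k:     0  1  2  3  4  5  6  7  8  9
g(k):  0  0  0  0  1  1  1  1  2  2
So g(9) = 2.
Build the Grundy sequence for row B with g(k) = mex{g(k−s) : s ∈ {1, 5}, s ≤ k}:
g(0) = mex{} = 0
g(1) = mex{0} = 1
g(2) = mex{1} = 0
g(3) = mex{0} = 1
g(4) = mex{1} = 0
g(5) = mex{0} = 1
g(6) = mex{1} = 0
So g(6) = 0.
For row C, compute g(0), g(1), … with moves {3, 5}:
g(0) = mex{} = 0
g(1) = mex{} = 0
g(2) = mex{} = 0
g(3) = mex{0} = 1
g(4) = mex{0} = 1
g(5) = mex{0} = 1
g(6) = mex{0,1} = 2
g(7) = mex{0,1} = 2
So g(7) = 2.
The value of a disjunctive sum is the nim-sum of the parts.
Combined value = 2 XOR 0 XOR 2 = 0.

0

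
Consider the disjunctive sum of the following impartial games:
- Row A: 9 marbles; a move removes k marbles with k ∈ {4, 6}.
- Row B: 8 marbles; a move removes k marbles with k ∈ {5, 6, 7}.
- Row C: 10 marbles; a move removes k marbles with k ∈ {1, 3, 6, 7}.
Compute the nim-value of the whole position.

For row A, compute g(0), g(1), … with moves {4, 6}:
k:     0  1  2  3  4  5  6  7  8  9
g(k):  0  0  0  0  1  1  1  1  2  2
So g(9) = 2.
Grundy values for row B (subtraction set {5, 6, 7}):
g(0) = mex{} = 0
g(1) = mex{} = 0
g(2) = mex{} = 0
g(3) = mex{} = 0
g(4) = mex{} = 0
g(5) = mex{0} = 1
g(6) = mex{0} = 1
g(7) = mex{0} = 1
g(8) = mex{0} = 1
So g(8) = 1.
Build the Grundy sequence for row C with g(k) = mex{g(k−s) : s ∈ {1, 3, 6, 7}, s ≤ k}:
g(0) = mex{} = 0
g(1) = mex{0} = 1
g(2) = mex{1} = 0
g(3) = mex{0} = 1
g(4) = mex{1} = 0
g(5) = mex{0} = 1
g(6) = mex{0,1} = 2
g(7) = mex{0,1,2} = 3
g(8) = mex{0,1,3} = 2
g(9) = mex{0,1,2} = 3
g(10) = mex{0,1,3} = 2
So g(10) = 2.
The value of a disjunctive sum is the nim-sum of the parts.
Combined value = 2 ⊕ 1 ⊕ 2 = 1.

1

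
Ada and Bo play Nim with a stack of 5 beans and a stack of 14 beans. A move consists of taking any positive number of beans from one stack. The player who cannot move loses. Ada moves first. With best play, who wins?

Write each in binary and XOR column by column:
  0101  (5)
  1110  (14)
  ----
  1011  (11)
The nim-sum is 11 ≠ 0, so this is an N-position: the player to move can win; Ada has a winning move.

Ada wins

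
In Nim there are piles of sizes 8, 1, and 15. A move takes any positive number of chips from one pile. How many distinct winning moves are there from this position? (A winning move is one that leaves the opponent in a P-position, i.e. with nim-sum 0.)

Bitwise XOR of the heap sizes:
  1000  (8)
  0001  (1)
  1111  (15)
  ----
  0110  (6)
The overall nim-sum is X = 6. A pile of size p has a winning move iff p XOR X < p (reduce it to p XOR X).
  8: 8 XOR 6 = 14 ≥ 8 — no move.
  1: 1 XOR 6 = 7 ≥ 1 — no move.
  15: 15 XOR 6 = 9 < 15 — winning move (to 9).
That gives 1 winning move.

1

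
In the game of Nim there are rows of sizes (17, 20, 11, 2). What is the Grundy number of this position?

12

Nim-sum: 17 XOR 20 XOR 11 XOR 2 = 12.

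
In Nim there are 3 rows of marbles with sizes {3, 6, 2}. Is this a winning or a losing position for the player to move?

Compute the nim-sum pairwise:
3 XOR 6 = 5
5 XOR 2 = 7
The nim-sum is 7 ≠ 0, so this is an N-position: the player to move can win.

Winning position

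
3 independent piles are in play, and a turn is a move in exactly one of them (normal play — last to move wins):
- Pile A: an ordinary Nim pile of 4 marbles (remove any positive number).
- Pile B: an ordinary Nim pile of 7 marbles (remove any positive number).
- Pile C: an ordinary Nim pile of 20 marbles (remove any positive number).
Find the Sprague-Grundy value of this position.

23

Pile A is a plain Nim pile of size 4, so its Grundy value is 4.
Pile B is a plain Nim pile of size 7, so its Grundy value is 7.
Pile C is a plain Nim pile of size 20, so its Grundy value is 20.
The value of a disjunctive sum is the nim-sum of the parts.
Combined value = 4 XOR 7 XOR 20 = 23.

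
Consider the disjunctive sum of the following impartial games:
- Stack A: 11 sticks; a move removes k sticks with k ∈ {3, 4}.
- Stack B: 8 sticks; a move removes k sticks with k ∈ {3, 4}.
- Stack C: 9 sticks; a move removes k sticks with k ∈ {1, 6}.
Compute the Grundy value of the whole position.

For stack A, compute g(0), g(1), … with moves {3, 4}:
g(0) = mex{} = 0
g(1) = mex{} = 0
g(2) = mex{} = 0
g(3) = mex{0} = 1
g(4) = mex{0} = 1
g(5) = mex{0} = 1
g(6) = mex{0,1} = 2
g(7) = mex{1} = 0
g(8) = mex{1} = 0
g(9) = mex{1,2} = 0
g(10) = mex{0,2} = 1
g(11) = mex{0} = 1
So g(11) = 1.
Build the Grundy sequence for stack B with g(k) = mex{g(k−s) : s ∈ {3, 4}, s ≤ k}:
k:     0  1  2  3  4  5  6  7  8
g(k):  0  0  0  1  1  1  2  0  0
So g(8) = 0.
Build the Grundy sequence for stack C with g(k) = mex{g(k−s) : s ∈ {1, 6}, s ≤ k}:
g(0) = mex{} = 0
g(1) = mex{0} = 1
g(2) = mex{1} = 0
g(3) = mex{0} = 1
g(4) = mex{1} = 0
g(5) = mex{0} = 1
g(6) = mex{0,1} = 2
g(7) = mex{1,2} = 0
g(8) = mex{0} = 1
g(9) = mex{1} = 0
So g(9) = 0.
By the Sprague-Grundy theorem, the Grundy value of a sum of independent games is the XOR of the component values.
Combined value = 1 XOR 0 XOR 0 = 1.

1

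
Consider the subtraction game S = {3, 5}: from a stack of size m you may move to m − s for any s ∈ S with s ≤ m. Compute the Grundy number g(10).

Build the Grundy sequence with g(k) = mex{g(k−s) : s ∈ {3, 5}, s ≤ k}:
g(0) = mex{} = 0
g(1) = mex{} = 0
g(2) = mex{} = 0
g(3) = mex{0} = 1
g(4) = mex{0} = 1
g(5) = mex{0} = 1
g(6) = mex{0,1} = 2
g(7) = mex{0,1} = 2
g(8) = mex{1} = 0
g(9) = mex{1,2} = 0
g(10) = mex{1,2} = 0
So g(10) = 0.

0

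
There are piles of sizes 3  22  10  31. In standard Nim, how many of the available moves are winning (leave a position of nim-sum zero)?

Write each in binary and XOR column by column:
  00011  (3)
  10110  (22)
  01010  (10)
  11111  (31)
  -----
  00000  (0)
The nim-sum is already 0, so every move leaves a nonzero nim-sum — there are no winning moves.

0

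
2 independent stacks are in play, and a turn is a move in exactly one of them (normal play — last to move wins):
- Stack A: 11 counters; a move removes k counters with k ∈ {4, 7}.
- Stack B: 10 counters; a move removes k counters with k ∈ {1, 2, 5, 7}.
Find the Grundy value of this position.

1

Build the Grundy sequence for stack A with g(k) = mex{g(k−s) : s ∈ {4, 7}, s ≤ k}:
k:     0  1  2  3  4  5  6  7  8  9 10 11
g(k):  0  0  0  0  1  1  1  1  2  2  2  0
So g(11) = 0.
For stack B, compute g(0), g(1), … with moves {1, 2, 5, 7}:
g(0) = mex{} = 0
g(1) = mex{0} = 1
g(2) = mex{0,1} = 2
g(3) = mex{1,2} = 0
g(4) = mex{0,2} = 1
g(5) = mex{0,1} = 2
g(6) = mex{1,2} = 0
g(7) = mex{0,2} = 1
g(8) = mex{0,1} = 2
g(9) = mex{1,2} = 0
g(10) = mex{0,2} = 1
So g(10) = 1.
By the Sprague-Grundy theorem, the Grundy value of a sum of independent games is the XOR of the component values.
Combined value = 0 ⊕ 1 = 1.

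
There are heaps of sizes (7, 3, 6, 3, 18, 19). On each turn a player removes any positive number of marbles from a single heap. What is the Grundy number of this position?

Write each in binary and XOR column by column:
  00111  (7)
  00011  (3)
  00110  (6)
  00011  (3)
  10010  (18)
  10011  (19)
  -----
  00000  (0)

0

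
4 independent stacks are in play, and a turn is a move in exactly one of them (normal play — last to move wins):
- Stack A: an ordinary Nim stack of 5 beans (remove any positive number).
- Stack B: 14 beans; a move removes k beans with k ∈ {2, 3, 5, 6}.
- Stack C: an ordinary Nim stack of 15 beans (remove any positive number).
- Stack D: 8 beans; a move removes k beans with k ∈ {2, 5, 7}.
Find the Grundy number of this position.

11

Stack A is a plain Nim stack of size 5, so its Grundy value is 5.
Grundy values for stack B (subtraction set {2, 3, 5, 6}):
g(0) = mex{} = 0
g(1) = mex{} = 0
g(2) = mex{0} = 1
g(3) = mex{0} = 1
g(4) = mex{0,1} = 2
g(5) = mex{0,1} = 2
g(6) = mex{0,1,2} = 3
g(7) = mex{0,1,2} = 3
g(8) = mex{1,2,3} = 0
g(9) = mex{1,2,3} = 0
g(10) = mex{0,2,3} = 1
g(11) = mex{0,2,3} = 1
g(12) = mex{0,1,3} = 2
g(13) = mex{0,1,3} = 2
g(14) = mex{0,1,2} = 3
So g(14) = 3.
Stack C is a plain Nim stack of size 15, so its Grundy value is 15.
For stack D, compute g(0), g(1), … with moves {2, 5, 7}:
g(0) = mex{} = 0
g(1) = mex{} = 0
g(2) = mex{0} = 1
g(3) = mex{0} = 1
g(4) = mex{1} = 0
g(5) = mex{0,1} = 2
g(6) = mex{0} = 1
g(7) = mex{0,1,2} = 3
g(8) = mex{0,1} = 2
So g(8) = 2.
The value of a disjunctive sum is the nim-sum of the parts.
Combined value = 5 XOR 3 XOR 15 XOR 2 = 11.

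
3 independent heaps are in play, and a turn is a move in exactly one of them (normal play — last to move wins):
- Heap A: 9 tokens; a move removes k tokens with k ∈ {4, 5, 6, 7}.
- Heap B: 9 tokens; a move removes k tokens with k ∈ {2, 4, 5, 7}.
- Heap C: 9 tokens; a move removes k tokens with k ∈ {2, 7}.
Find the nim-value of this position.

2

Build the Grundy sequence for heap A with g(k) = mex{g(k−s) : s ∈ {4, 5, 6, 7}, s ≤ k}:
k:     0  1  2  3  4  5  6  7  8  9
g(k):  0  0  0  0  1  1  1  1  2  2
So g(9) = 2.
Grundy values for heap B (subtraction set {2, 4, 5, 7}):
g(0) = mex{} = 0
g(1) = mex{} = 0
g(2) = mex{0} = 1
g(3) = mex{0} = 1
g(4) = mex{0,1} = 2
g(5) = mex{0,1} = 2
g(6) = mex{0,1,2} = 3
g(7) = mex{0,1,2} = 3
g(8) = mex{0,1,2,3} = 4
g(9) = mex{1,2,3} = 0
So g(9) = 0.
Build the Grundy sequence for heap C with g(k) = mex{g(k−s) : s ∈ {2, 7}, s ≤ k}:
k:     0  1  2  3  4  5  6  7  8  9
g(k):  0  0  1  1  0  0  1  1  2  0
So g(9) = 0.
By the Sprague-Grundy theorem, the Grundy value of a sum of independent games is the XOR of the component values.
Combined value = 2 ⊕ 0 ⊕ 0 = 2.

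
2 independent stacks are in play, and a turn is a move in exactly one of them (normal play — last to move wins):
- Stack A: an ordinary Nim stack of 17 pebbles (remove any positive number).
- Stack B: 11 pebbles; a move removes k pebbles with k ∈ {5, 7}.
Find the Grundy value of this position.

19

Stack A is a plain Nim stack of size 17, so its Grundy value is 17.
For stack B, compute g(0), g(1), … with moves {5, 7}:
g(0) = mex{} = 0
g(1) = mex{} = 0
g(2) = mex{} = 0
g(3) = mex{} = 0
g(4) = mex{} = 0
g(5) = mex{0} = 1
g(6) = mex{0} = 1
g(7) = mex{0} = 1
g(8) = mex{0} = 1
g(9) = mex{0} = 1
g(10) = mex{0,1} = 2
g(11) = mex{0,1} = 2
So g(11) = 2.
By the Sprague-Grundy theorem, the Grundy value of a sum of independent games is the XOR of the component values.
Combined value = 17 XOR 2 = 19.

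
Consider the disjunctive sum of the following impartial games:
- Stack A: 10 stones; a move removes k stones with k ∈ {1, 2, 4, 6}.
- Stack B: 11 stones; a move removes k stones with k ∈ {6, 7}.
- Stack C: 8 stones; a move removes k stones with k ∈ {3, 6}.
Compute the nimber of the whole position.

Grundy values for stack A (subtraction set {1, 2, 4, 6}):
g(0) = mex{} = 0
g(1) = mex{0} = 1
g(2) = mex{0,1} = 2
g(3) = mex{1,2} = 0
g(4) = mex{0,2} = 1
g(5) = mex{0,1} = 2
g(6) = mex{0,1,2} = 3
g(7) = mex{0,1,2,3} = 4
g(8) = mex{1,2,3,4} = 0
g(9) = mex{0,2,4} = 1
g(10) = mex{0,1,3} = 2
So g(10) = 2.
Grundy values for stack B (subtraction set {6, 7}):
k:     0  1  2  3  4  5  6  7  8  9 10 11
g(k):  0  0  0  0  0  0  1  1  1  1  1  1
So g(11) = 1.
Build the Grundy sequence for stack C with g(k) = mex{g(k−s) : s ∈ {3, 6}, s ≤ k}:
g(0) = mex{} = 0
g(1) = mex{} = 0
g(2) = mex{} = 0
g(3) = mex{0} = 1
g(4) = mex{0} = 1
g(5) = mex{0} = 1
g(6) = mex{0,1} = 2
g(7) = mex{0,1} = 2
g(8) = mex{0,1} = 2
So g(8) = 2.
By the Sprague-Grundy theorem, the Grundy value of a sum of independent games is the XOR of the component values.
Combined value = 2 XOR 1 XOR 2 = 1.

1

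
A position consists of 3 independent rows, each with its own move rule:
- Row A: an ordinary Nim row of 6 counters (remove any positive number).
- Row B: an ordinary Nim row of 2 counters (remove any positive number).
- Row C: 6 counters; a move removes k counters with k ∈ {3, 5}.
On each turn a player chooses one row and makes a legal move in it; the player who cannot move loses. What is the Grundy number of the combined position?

6

Row A is a plain Nim row of size 6, so its Grundy value is 6.
Row B is a plain Nim row of size 2, so its Grundy value is 2.
Grundy values for row C (subtraction set {3, 5}):
k:     0  1  2  3  4  5  6
g(k):  0  0  0  1  1  1  2
So g(6) = 2.
By the Sprague-Grundy theorem, the Grundy value of a sum of independent games is the XOR of the component values.
Combined value = 6 ⊕ 2 ⊕ 2 = 6.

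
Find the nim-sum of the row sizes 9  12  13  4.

12

Nim-sum: 9 ^ 12 ^ 13 ^ 4 = 12.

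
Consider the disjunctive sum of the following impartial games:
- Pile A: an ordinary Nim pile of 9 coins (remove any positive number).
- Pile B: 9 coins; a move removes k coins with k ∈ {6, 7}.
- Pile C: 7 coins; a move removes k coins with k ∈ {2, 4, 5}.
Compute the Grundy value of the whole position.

Pile A is a plain Nim pile of size 9, so its Grundy value is 9.
Build the Grundy sequence for pile B with g(k) = mex{g(k−s) : s ∈ {6, 7}, s ≤ k}:
g(0) = mex{} = 0
g(1) = mex{} = 0
g(2) = mex{} = 0
g(3) = mex{} = 0
g(4) = mex{} = 0
g(5) = mex{} = 0
g(6) = mex{0} = 1
g(7) = mex{0} = 1
g(8) = mex{0} = 1
g(9) = mex{0} = 1
So g(9) = 1.
Grundy values for pile C (subtraction set {2, 4, 5}):
g(0) = mex{} = 0
g(1) = mex{} = 0
g(2) = mex{0} = 1
g(3) = mex{0} = 1
g(4) = mex{0,1} = 2
g(5) = mex{0,1} = 2
g(6) = mex{0,1,2} = 3
g(7) = mex{1,2} = 0
So g(7) = 0.
By the Sprague-Grundy theorem, the Grundy value of a sum of independent games is the XOR of the component values.
Combined value = 9 XOR 1 XOR 0 = 8.

8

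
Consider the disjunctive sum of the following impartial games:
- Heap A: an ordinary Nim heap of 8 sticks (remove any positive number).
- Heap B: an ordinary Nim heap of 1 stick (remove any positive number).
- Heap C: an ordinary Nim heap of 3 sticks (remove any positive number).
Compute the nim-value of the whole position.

10

Heap A is a plain Nim heap of size 8, so its Grundy value is 8.
Heap B is a plain Nim heap of size 1, so its Grundy value is 1.
Heap C is a plain Nim heap of size 3, so its Grundy value is 3.
By the Sprague-Grundy theorem, the Grundy value of a sum of independent games is the XOR of the component values.
Combined value = 8 ⊕ 1 ⊕ 3 = 10.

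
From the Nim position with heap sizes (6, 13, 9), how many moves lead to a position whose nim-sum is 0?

Bitwise XOR of the heap sizes:
  0110  (6)
  1101  (13)
  1001  (9)
  ----
  0010  (2)
The overall nim-sum is X = 2. A heap of size p has a winning move iff p XOR X < p (reduce it to p XOR X).
  6: 6 XOR 2 = 4 < 6 — winning move (to 4).
  13: 13 XOR 2 = 15 ≥ 13 — no move.
  9: 9 XOR 2 = 11 ≥ 9 — no move.
That gives 1 winning move.

1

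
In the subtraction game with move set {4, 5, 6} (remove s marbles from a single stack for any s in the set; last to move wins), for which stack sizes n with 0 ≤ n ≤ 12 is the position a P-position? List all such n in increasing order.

0, 1, 2, 3, 10, 11, 12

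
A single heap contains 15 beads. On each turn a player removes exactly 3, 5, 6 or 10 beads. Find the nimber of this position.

2

Build the Grundy sequence with g(k) = mex{g(k−s) : s ∈ {3, 5, 6, 10}, s ≤ k}:
k:     0  1  2  3  4  5  6  7  8  9 10 11 12 13 14 15
g(k):  0  0  0  1  1  1  2  2  2  0  3  3  1  0  4  2
So g(15) = 2.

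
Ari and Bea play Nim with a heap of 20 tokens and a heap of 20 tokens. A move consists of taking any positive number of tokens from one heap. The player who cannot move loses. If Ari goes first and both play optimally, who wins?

Compute the nim-sum pairwise:
20 ^ 20 = 0
The nim-sum is 0, so this is a P-position: the player to move is in a losing position under optimal play; Ari is about to move from it and so loses — Bea wins.

Bea wins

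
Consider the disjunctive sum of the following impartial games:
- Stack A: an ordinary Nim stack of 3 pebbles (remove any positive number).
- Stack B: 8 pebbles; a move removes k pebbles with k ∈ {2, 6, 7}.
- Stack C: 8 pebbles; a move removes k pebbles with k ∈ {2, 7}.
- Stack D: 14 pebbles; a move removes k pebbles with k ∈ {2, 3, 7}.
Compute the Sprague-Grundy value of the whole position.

1

Stack A is a plain Nim stack of size 3, so its Grundy value is 3.
Build the Grundy sequence for stack B with g(k) = mex{g(k−s) : s ∈ {2, 6, 7}, s ≤ k}:
g(0) = mex{} = 0
g(1) = mex{} = 0
g(2) = mex{0} = 1
g(3) = mex{0} = 1
g(4) = mex{1} = 0
g(5) = mex{1} = 0
g(6) = mex{0} = 1
g(7) = mex{0} = 1
g(8) = mex{0,1} = 2
So g(8) = 2.
For stack C, compute g(0), g(1), … with moves {2, 7}:
k:     0  1  2  3  4  5  6  7  8
g(k):  0  0  1  1  0  0  1  1  2
So g(8) = 2.
Grundy values for stack D (subtraction set {2, 3, 7}):
k:     0  1  2  3  4  5  6  7  8  9 10 11 12 13 14
g(k):  0  0  1  1  2  0  0  1  1  2  0  0  1  1  2
So g(14) = 2.
The value of a disjunctive sum is the nim-sum of the parts.
Combined value = 3 ⊕ 2 ⊕ 2 ⊕ 2 = 1.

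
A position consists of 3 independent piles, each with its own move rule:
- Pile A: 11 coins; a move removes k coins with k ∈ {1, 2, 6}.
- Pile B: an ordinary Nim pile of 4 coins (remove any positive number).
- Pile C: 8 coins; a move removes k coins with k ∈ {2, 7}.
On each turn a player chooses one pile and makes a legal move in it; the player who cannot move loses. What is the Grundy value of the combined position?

7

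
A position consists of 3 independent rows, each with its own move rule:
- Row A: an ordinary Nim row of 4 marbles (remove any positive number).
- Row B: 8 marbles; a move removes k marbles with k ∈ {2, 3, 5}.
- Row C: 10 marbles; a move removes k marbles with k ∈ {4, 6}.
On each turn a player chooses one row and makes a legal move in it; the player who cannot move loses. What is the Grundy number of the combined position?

4

Row A is a plain Nim row of size 4, so its Grundy value is 4.
For row B, compute g(0), g(1), … with moves {2, 3, 5}:
g(0) = mex{} = 0
g(1) = mex{} = 0
g(2) = mex{0} = 1
g(3) = mex{0} = 1
g(4) = mex{0,1} = 2
g(5) = mex{0,1} = 2
g(6) = mex{0,1,2} = 3
g(7) = mex{1,2} = 0
g(8) = mex{1,2,3} = 0
So g(8) = 0.
Build the Grundy sequence for row C with g(k) = mex{g(k−s) : s ∈ {4, 6}, s ≤ k}:
g(0) = mex{} = 0
g(1) = mex{} = 0
g(2) = mex{} = 0
g(3) = mex{} = 0
g(4) = mex{0} = 1
g(5) = mex{0} = 1
g(6) = mex{0} = 1
g(7) = mex{0} = 1
g(8) = mex{0,1} = 2
g(9) = mex{0,1} = 2
g(10) = mex{1} = 0
So g(10) = 0.
The value of a disjunctive sum is the nim-sum of the parts.
Combined value = 4 ⊕ 0 ⊕ 0 = 4.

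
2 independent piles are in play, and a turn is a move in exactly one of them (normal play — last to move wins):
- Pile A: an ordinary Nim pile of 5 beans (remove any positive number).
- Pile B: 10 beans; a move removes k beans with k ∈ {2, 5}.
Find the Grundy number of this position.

Pile A is a plain Nim pile of size 5, so its Grundy value is 5.
For pile B, compute g(0), g(1), … with moves {2, 5}:
k:     0  1  2  3  4  5  6  7  8  9 10
g(k):  0  0  1  1  0  2  1  0  0  1  1
So g(10) = 1.
The value of a disjunctive sum is the nim-sum of the parts.
Combined value = 5 ⊕ 1 = 4.

4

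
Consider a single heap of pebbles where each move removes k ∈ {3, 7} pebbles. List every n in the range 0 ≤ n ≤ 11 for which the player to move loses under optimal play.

Grundy values for subtraction set {3, 7}:
k:     0  1  2  3  4  5  6  7  8  9 10 11
g(k):  0  0  0  1  1  1  0  2  2  1  0  0
The P-positions (g = 0) in 0..11 are 0, 1, 2, 6, 10, 11.

0, 1, 2, 6, 10, 11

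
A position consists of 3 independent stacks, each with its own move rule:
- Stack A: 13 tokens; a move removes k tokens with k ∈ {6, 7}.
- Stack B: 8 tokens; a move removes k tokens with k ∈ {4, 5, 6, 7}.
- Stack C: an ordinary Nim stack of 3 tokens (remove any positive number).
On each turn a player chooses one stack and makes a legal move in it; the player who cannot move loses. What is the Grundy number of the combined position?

For stack A, compute g(0), g(1), … with moves {6, 7}:
g(0) = mex{} = 0
g(1) = mex{} = 0
g(2) = mex{} = 0
g(3) = mex{} = 0
g(4) = mex{} = 0
g(5) = mex{} = 0
g(6) = mex{0} = 1
g(7) = mex{0} = 1
g(8) = mex{0} = 1
g(9) = mex{0} = 1
g(10) = mex{0} = 1
g(11) = mex{0} = 1
g(12) = mex{0,1} = 2
g(13) = mex{1} = 0
So g(13) = 0.
Grundy values for stack B (subtraction set {4, 5, 6, 7}):
g(0) = mex{} = 0
g(1) = mex{} = 0
g(2) = mex{} = 0
g(3) = mex{} = 0
g(4) = mex{0} = 1
g(5) = mex{0} = 1
g(6) = mex{0} = 1
g(7) = mex{0} = 1
g(8) = mex{0,1} = 2
So g(8) = 2.
Stack C is a plain Nim stack of size 3, so its Grundy value is 3.
By the Sprague-Grundy theorem, the Grundy value of a sum of independent games is the XOR of the component values.
Combined value = 0 ⊕ 2 ⊕ 3 = 1.

1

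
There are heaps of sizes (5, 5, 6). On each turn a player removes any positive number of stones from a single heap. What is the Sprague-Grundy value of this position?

6

Bitwise XOR of the heap sizes:
  101  (5)
  101  (5)
  110  (6)
  ---
  110  (6)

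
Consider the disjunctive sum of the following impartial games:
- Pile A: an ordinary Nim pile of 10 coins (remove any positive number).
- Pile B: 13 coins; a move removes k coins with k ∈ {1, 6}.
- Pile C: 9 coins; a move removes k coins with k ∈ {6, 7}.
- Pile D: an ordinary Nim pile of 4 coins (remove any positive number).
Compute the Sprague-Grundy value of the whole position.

13

Pile A is a plain Nim pile of size 10, so its Grundy value is 10.
Build the Grundy sequence for pile B with g(k) = mex{g(k−s) : s ∈ {1, 6}, s ≤ k}:
k:     0  1  2  3  4  5  6  7  8  9 10 11 12 13
g(k):  0  1  0  1  0  1  2  0  1  0  1  0  1  2
So g(13) = 2.
Grundy values for pile C (subtraction set {6, 7}):
k:     0  1  2  3  4  5  6  7  8  9
g(k):  0  0  0  0  0  0  1  1  1  1
So g(9) = 1.
Pile D is a plain Nim pile of size 4, so its Grundy value is 4.
By the Sprague-Grundy theorem, the Grundy value of a sum of independent games is the XOR of the component values.
Combined value = 10 ⊕ 2 ⊕ 1 ⊕ 4 = 13.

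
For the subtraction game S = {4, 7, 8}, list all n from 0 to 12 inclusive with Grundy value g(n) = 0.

Build the Grundy sequence with g(k) = mex{g(k−s) : s ∈ {4, 7, 8}, s ≤ k}:
k:     0  1  2  3  4  5  6  7  8  9 10 11 12
g(k):  0  0  0  0  1  1  1  1  2  2  2  2  0
The P-positions (g = 0) in 0..12 are 0, 1, 2, 3, 12.

0, 1, 2, 3, 12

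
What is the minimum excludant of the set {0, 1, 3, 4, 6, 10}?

2

The values 0, 1 are all present; 2 is the first non-negative integer missing from the set.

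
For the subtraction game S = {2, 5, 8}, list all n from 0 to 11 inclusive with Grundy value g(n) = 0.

Compute g(0), g(1), … for moves {2, 5, 8}:
k:     0  1  2  3  4  5  6  7  8  9 10 11
g(k):  0  0  1  1  0  2  1  0  2  1  0  0
The P-positions (g = 0) in 0..11 are 0, 1, 4, 7, 10, 11.

0, 1, 4, 7, 10, 11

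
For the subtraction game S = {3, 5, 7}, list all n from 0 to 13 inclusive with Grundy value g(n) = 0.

0, 1, 2, 10, 11, 12

Compute g(0), g(1), … for moves {3, 5, 7}:
g(0) = mex{} = 0
g(1) = mex{} = 0
g(2) = mex{} = 0
g(3) = mex{0} = 1
g(4) = mex{0} = 1
g(5) = mex{0} = 1
g(6) = mex{0,1} = 2
g(7) = mex{0,1} = 2
g(8) = mex{0,1} = 2
g(9) = mex{0,1,2} = 3
g(10) = mex{1,2} = 0
g(11) = mex{1,2} = 0
g(12) = mex{1,2,3} = 0
g(13) = mex{0,2} = 1
The P-positions (g = 0) in 0..13 are 0, 1, 2, 10, 11, 12.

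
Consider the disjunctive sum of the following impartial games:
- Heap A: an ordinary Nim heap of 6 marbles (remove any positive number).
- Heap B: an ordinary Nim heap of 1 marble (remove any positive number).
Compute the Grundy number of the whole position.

7

Heap A is a plain Nim heap of size 6, so its Grundy value is 6.
Heap B is a plain Nim heap of size 1, so its Grundy value is 1.
The value of a disjunctive sum is the nim-sum of the parts.
Combined value = 6 XOR 1 = 7.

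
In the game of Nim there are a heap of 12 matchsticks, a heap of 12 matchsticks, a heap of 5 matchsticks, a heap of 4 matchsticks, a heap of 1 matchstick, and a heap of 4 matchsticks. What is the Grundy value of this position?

4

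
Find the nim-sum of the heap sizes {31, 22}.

9

Compute the nim-sum pairwise:
31 ^ 22 = 9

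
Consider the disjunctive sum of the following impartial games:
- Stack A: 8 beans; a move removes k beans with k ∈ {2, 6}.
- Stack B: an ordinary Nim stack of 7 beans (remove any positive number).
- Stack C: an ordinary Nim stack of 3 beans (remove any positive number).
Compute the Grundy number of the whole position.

4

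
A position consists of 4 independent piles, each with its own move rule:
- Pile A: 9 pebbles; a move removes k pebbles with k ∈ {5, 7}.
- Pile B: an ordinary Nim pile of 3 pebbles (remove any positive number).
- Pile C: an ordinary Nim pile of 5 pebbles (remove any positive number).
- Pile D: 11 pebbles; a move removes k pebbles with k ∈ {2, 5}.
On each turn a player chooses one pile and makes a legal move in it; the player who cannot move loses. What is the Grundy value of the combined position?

Build the Grundy sequence for pile A with g(k) = mex{g(k−s) : s ∈ {5, 7}, s ≤ k}:
k:     0  1  2  3  4  5  6  7  8  9
g(k):  0  0  0  0  0  1  1  1  1  1
So g(9) = 1.
Pile B is a plain Nim pile of size 3, so its Grundy value is 3.
Pile C is a plain Nim pile of size 5, so its Grundy value is 5.
Grundy values for pile D (subtraction set {2, 5}):
k:     0  1  2  3  4  5  6  7  8  9 10 11
g(k):  0  0  1  1  0  2  1  0  0  1  1  0
So g(11) = 0.
The value of a disjunctive sum is the nim-sum of the parts.
Combined value = 1 ⊕ 3 ⊕ 5 ⊕ 0 = 7.

7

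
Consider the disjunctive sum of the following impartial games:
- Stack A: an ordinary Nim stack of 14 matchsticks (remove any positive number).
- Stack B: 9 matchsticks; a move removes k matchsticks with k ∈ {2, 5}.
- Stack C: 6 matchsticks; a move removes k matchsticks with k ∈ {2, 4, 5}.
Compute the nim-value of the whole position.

12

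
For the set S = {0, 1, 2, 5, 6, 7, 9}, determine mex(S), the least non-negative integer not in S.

3

The values 0, 1, 2 are all present; 3 is the first non-negative integer missing from the set.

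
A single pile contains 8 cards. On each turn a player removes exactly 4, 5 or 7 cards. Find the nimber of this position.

2

Compute g(0), g(1), … for moves {4, 5, 7}:
k:     0  1  2  3  4  5  6  7  8
g(k):  0  0  0  0  1  1  1  1  2
So g(8) = 2.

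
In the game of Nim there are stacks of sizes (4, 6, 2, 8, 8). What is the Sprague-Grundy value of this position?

Nim-sum: 4 XOR 6 XOR 2 XOR 8 XOR 8 = 0.

0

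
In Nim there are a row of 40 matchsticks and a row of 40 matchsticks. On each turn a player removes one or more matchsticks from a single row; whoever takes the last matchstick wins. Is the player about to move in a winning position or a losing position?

Losing position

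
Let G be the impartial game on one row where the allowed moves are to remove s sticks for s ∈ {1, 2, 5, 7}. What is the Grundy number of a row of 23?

2

Compute g(0), g(1), … for moves {1, 2, 5, 7}:
k:     0  1  2  3  4  5  6  7  8  9 10 11 12 13 14 15 16 17 18 19 20 21 22 23
g(k):  0  1  2  0  1  2  0  1  2  0  1  2  0  1  2  0  1  2  0  1  2  0  1  2
So g(23) = 2.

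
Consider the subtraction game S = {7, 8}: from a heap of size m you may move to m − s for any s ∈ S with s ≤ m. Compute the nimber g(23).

1

Build the Grundy sequence with g(k) = mex{g(k−s) : s ∈ {7, 8}, s ≤ k}:
k:     0  1  2  3  4  5  6  7  8  9 10 11 12 13 14 15 16 17 18 19 20 21 22 23
g(k):  0  0  0  0  0  0  0  1  1  1  1  1  1  1  2  0  0  0  0  0  0  0  1  1
So g(23) = 1.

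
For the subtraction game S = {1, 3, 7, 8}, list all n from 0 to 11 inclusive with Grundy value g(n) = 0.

0, 2, 4, 6

Build the Grundy sequence with g(k) = mex{g(k−s) : s ∈ {1, 3, 7, 8}, s ≤ k}:
g(0) = mex{} = 0
g(1) = mex{0} = 1
g(2) = mex{1} = 0
g(3) = mex{0} = 1
g(4) = mex{1} = 0
g(5) = mex{0} = 1
g(6) = mex{1} = 0
g(7) = mex{0} = 1
g(8) = mex{0,1} = 2
g(9) = mex{0,1,2} = 3
g(10) = mex{0,1,3} = 2
g(11) = mex{0,1,2} = 3
The P-positions (g = 0) in 0..11 are 0, 2, 4, 6.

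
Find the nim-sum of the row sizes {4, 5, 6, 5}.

2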